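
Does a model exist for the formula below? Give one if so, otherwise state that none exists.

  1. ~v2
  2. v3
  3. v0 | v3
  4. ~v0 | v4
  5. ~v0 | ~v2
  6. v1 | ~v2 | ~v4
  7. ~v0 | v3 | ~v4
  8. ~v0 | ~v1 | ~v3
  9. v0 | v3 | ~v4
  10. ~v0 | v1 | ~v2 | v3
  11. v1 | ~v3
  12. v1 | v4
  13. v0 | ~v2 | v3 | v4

v0: False, v1: True, v2: False, v3: True, v4: True

Unit clause (~v2) forces v2 = False.
Unit clause (v3) forces v3 = True.
In (v1 | ~v3) only v1 is left, so v1 = True.
In (~v0 | ~v1 | ~v3) only ~v0 is left, so v0 = False.
Set v4 = True.
All clauses satisfied.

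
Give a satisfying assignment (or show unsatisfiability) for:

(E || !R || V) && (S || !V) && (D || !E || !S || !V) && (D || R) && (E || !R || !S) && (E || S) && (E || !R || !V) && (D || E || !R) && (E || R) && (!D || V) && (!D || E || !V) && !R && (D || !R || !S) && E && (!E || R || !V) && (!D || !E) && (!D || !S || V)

Unsatisfiable

Case R = True:
  Clause (!R) is falsified — contradiction.
Case R = False:
  (D || R) forces D = True.
  (E || R) forces E = True.
  Clause (!D || !E) is falsified — contradiction.
Both cases fail, so the formula is unsatisfiable.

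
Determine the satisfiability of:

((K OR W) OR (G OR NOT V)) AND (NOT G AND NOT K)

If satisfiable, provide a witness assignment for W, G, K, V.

W = False; G = False; K = False; V = False

  (K OR W) OR (G OR NOT V) = True
    K OR W = False
    G OR NOT V = True
      NOT V = True
  NOT G AND NOT K = True
    NOT G = True
    NOT K = True
Both conjuncts True, so the formula holds.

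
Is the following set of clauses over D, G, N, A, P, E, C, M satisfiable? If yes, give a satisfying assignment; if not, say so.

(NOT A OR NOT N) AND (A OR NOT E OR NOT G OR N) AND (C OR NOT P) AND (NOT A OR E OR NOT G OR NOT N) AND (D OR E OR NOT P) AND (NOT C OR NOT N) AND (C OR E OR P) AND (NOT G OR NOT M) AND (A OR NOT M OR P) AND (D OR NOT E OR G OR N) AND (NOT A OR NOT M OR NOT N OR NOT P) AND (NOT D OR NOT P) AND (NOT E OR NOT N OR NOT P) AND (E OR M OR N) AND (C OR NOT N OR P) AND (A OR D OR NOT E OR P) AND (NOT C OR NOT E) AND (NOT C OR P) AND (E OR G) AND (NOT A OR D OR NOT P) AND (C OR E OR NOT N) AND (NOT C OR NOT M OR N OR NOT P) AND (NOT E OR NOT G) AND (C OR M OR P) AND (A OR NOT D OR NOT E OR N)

D=T; G=F; N=F; A=T; P=F; E=T; C=F; M=T

Set D = True.
  then (NOT D OR NOT P) forces P = False.
  then (NOT C OR P) forces C = False.
  then (C OR M OR P) forces M = True.
  then (C OR E OR P) forces E = True.
  then (NOT G OR NOT M) forces G = False.
  then (A OR NOT M OR P) forces A = True.
  then (C OR NOT N OR P) forces N = False.
All clauses satisfied.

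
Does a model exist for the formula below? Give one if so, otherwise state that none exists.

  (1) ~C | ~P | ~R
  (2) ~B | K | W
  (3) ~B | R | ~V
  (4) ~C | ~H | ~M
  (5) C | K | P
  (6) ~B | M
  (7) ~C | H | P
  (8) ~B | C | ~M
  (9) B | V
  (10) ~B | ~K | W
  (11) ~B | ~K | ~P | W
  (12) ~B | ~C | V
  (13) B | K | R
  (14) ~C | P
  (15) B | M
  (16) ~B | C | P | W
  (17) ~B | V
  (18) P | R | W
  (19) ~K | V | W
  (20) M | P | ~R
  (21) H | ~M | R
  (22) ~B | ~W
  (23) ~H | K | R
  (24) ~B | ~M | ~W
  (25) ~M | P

M = True, B = False, K = False, V = True, R = True, P = True, W = True, C = False, H = False

Try M = False:
  (~B | M) forces B = False.
  clause (B | M) is falsified — backtrack.
So M = True.
  then (~M | P) forces P = True.
Set B = False.
  then (B | V) forces V = True.
Set K = False.
  then (B | K | R) forces R = True.
  then (~C | ~P | ~R) forces C = False.
Set W = True.
Set H = False.
All clauses satisfied.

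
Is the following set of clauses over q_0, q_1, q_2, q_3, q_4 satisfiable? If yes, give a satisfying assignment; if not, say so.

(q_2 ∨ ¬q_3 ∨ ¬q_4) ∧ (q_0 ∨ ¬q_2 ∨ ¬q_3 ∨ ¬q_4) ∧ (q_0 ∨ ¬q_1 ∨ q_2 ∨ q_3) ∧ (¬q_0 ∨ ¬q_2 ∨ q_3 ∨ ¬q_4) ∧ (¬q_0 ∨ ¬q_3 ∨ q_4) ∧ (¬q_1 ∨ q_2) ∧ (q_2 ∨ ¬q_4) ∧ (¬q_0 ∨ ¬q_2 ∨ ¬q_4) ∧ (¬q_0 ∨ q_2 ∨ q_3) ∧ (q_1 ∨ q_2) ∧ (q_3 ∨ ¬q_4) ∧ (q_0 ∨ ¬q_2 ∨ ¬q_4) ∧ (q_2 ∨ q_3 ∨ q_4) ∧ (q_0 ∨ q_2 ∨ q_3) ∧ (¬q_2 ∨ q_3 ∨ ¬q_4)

q_0 = False; q_1 = True; q_2 = True; q_3 = True; q_4 = False

Set q_0 = False.
Set q_1 = True.
  then (¬q_1 ∨ q_2) forces q_2 = True.
  then (q_0 ∨ ¬q_2 ∨ ¬q_4) forces q_4 = False.
Set q_3 = True.
All clauses satisfied.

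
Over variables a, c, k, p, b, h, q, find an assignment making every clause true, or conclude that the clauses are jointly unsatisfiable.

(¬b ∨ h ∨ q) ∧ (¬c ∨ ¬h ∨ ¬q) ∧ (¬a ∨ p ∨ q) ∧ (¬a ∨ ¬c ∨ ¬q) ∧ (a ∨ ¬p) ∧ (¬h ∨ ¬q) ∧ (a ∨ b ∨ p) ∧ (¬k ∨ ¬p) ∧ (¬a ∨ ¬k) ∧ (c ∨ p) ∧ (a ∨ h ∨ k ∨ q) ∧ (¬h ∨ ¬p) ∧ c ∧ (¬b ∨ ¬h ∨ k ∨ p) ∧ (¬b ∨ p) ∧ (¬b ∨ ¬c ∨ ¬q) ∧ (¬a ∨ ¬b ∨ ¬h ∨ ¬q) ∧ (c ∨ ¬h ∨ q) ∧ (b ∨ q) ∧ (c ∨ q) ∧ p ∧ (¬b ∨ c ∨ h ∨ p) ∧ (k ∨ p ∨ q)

Unsatisfiable — no assignment works.

Case c = True:
  (p) forces p = True.
  (a ∨ ¬p) forces a = True.
  (¬a ∨ ¬c ∨ ¬q) forces q = False.
  (¬k ∨ ¬p) forces k = False.
  (¬h ∨ ¬p) forces h = False.
  (¬b ∨ h ∨ q) forces b = False.
  Clause (b ∨ q) is falsified — contradiction.
Case c = False:
  Clause (c) is falsified — contradiction.
Both cases fail, so the formula is unsatisfiable.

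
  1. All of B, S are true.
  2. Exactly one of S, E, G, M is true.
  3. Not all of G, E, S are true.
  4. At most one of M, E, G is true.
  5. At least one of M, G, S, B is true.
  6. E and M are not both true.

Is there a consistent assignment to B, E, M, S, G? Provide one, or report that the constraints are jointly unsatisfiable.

B = True, E = False, M = False, S = True, G = False

  (1) {B, S}: all 2 true ✓
  (2) {S, E, G, M}: 1 true — exactly one ✓
  (3) {G, E, S}: 1/3 true — not all ✓
  (4) {M, E, G}: 0 true — at most one ✓
  (5) {M, G, S, B}: 2 true — at least one ✓
  (6) E=F, M=F — not both ✓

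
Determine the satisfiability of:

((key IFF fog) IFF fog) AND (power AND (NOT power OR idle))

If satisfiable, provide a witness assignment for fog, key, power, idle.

fog: True, key: True, power: True, idle: True

  (key IFF fog) IFF fog = True
    key IFF fog = True
  power AND (NOT power OR idle) = True
    NOT power OR idle = True
      NOT power = False
Both conjuncts True, so the formula holds.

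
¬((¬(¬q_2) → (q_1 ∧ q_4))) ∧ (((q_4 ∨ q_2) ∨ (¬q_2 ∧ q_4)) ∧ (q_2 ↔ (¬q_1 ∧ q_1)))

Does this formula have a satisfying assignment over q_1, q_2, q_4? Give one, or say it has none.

Case q_2 = True: the formula simplifies to ¬((q_1 ∧ q_4)) ∧ (¬q_1 ∧ q_1).
  q_1 = True: the conjunct ¬q_1 is False.
  q_1 = False: the conjunct q_1 is False.
Case q_2 = False: the conjunct ¬((¬(¬q_2) → (q_1 ∧ q_4))) becomes ¬((False → (q_1 ∧ q_4))) = False.
Both cases fail — unsatisfiable.

Unsatisfiable — no assignment works.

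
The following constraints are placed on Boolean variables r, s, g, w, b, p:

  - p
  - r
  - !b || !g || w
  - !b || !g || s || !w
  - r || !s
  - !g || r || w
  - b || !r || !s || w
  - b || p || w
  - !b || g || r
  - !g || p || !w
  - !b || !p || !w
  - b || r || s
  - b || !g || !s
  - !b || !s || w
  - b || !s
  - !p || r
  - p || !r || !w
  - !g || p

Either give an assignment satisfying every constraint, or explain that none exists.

Unit clause (p) forces p = True.
Unit clause (r) forces r = True.
Try s = True:
  (b || !s) forces b = True.
  (!b || !p || !w) forces w = False.
  clause (!b || !s || w) is falsified — backtrack.
So s = False.
Set g = False.
Set w = False.
Set b = True.
All clauses satisfied.

r: True, s: False, g: False, w: False, b: True, p: True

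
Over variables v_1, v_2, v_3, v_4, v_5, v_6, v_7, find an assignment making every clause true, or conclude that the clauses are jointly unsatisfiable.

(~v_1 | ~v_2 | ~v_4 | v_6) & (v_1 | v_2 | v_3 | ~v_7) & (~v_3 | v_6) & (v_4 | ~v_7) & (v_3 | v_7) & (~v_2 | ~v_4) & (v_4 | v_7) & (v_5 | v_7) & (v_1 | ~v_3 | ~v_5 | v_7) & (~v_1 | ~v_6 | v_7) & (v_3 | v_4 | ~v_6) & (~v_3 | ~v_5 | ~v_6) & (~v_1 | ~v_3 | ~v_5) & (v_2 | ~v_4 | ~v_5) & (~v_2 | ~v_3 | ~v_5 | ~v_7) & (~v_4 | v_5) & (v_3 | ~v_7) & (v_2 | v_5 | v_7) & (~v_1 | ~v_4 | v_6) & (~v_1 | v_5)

Case v_4 = True:
  (~v_2 | ~v_4) forces v_2 = False.
  (v_2 | ~v_4 | ~v_5) forces v_5 = False.
  Clause (~v_4 | v_5) is falsified — contradiction.
Case v_4 = False:
  (v_4 | ~v_7) forces v_7 = False.
  Clause (v_4 | v_7) is falsified — contradiction.
Both cases fail, so the formula is unsatisfiable.

UNSATISFIABLE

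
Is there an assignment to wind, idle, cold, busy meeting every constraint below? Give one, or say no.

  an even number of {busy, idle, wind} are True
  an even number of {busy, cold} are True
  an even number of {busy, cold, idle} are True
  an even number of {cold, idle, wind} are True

wind = True, idle = False, cold = True, busy = True

{busy, idle, wind}: 2 true → even ✓
{busy, cold}: 2 true → even ✓
{busy, cold, idle}: 2 true → even ✓
{cold, idle, wind}: 2 true → even ✓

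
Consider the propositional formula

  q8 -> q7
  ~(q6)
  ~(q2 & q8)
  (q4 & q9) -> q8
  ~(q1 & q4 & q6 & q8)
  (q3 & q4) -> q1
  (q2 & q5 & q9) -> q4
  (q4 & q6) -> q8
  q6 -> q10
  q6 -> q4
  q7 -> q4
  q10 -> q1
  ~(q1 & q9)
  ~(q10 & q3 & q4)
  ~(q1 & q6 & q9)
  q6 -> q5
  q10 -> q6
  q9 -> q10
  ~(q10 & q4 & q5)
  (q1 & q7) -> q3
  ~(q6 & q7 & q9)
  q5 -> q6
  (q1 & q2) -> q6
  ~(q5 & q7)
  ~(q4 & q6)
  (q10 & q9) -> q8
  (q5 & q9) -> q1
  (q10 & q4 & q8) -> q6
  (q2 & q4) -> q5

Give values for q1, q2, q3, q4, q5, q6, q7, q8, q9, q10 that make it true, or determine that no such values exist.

Unit clause (~q6) forces q6 = False.
In (~q10 | q6) only ~q10 is left, so q10 = False.
In (~q5 | q6) only ~q5 is left, so q5 = False.
In (q10 | ~q9) only ~q9 is left, so q9 = False.
Set q1 = True.
  then (~q1 | ~q2 | q6) forces q2 = False.
Set q3 = False.
  then (~q1 | q3 | ~q7) forces q7 = False.
  then (q7 | ~q8) forces q8 = False.
Set q4 = False.
All clauses satisfied.

q1: True, q2: False, q3: False, q4: False, q5: False, q6: False, q7: False, q8: False, q9: False, q10: False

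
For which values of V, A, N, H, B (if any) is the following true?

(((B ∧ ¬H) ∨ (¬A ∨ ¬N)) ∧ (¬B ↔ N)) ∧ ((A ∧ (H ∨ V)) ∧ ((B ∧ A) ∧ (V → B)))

V = True; A = True; N = False; H = False; B = True

  ((B ∧ ¬H) ∨ (¬A ∨ ¬N)) ∧ (¬B ↔ N) = True
    (B ∧ ¬H) ∨ (¬A ∨ ¬N) = True
      B ∧ ¬H = True
        ¬H = True
      ¬A ∨ ¬N = True
        ¬A = False
        ¬N = True
    ¬B ↔ N = True
      ¬B = False
  (A ∧ (H ∨ V)) ∧ ((B ∧ A) ∧ (V → B)) = True
    A ∧ (H ∨ V) = True
      H ∨ V = True
    (B ∧ A) ∧ (V → B) = True
      B ∧ A = True
      V → B = True
Both conjuncts True, so the formula holds.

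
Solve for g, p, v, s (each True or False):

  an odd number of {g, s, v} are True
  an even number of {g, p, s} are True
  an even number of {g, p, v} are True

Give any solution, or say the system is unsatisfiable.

g: True; p: False; v: True; s: True

{g, s, v}: 3 true → odd ✓
{g, p, s}: 2 true → even ✓
{g, p, v}: 2 true → even ✓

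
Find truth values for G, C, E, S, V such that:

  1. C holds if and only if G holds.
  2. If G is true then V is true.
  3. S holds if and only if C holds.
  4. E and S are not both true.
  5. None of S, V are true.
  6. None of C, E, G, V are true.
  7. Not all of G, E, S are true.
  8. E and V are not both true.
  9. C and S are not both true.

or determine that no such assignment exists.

G=F; C=F; E=F; S=F; V=F

  (1) C=F, G=F — same ✓
  (2) G=F ⇒ V: vacuous ✓
  (3) S=F, C=F — same ✓
  (4) E=F, S=F — not both ✓
  (5) {S, V}: 0 true — none ✓
  (6) {C, E, G, V}: 0 true — none ✓
  (7) {G, E, S}: 0/3 true — not all ✓
  (8) E=F, V=F — not both ✓
  (9) C=F, S=F — not both ✓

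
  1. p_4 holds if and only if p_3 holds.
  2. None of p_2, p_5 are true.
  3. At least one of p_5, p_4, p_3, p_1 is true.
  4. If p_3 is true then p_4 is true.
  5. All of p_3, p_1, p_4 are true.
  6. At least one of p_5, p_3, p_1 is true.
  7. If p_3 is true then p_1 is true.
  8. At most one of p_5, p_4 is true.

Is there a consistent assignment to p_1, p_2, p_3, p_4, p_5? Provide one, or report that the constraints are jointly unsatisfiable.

p_1=T; p_2=F; p_3=T; p_4=T; p_5=F

  (1) p_4=T, p_3=T — same ✓
  (2) {p_2, p_5}: 0 true — none ✓
  (3) {p_5, p_4, p_3, p_1}: 3 true — at least one ✓
  (4) p_3=T ⇒ p_4: T ✓
  (5) {p_3, p_1, p_4}: all 3 true ✓
  (6) {p_5, p_3, p_1}: 2 true — at least one ✓
  (7) p_3=T ⇒ p_1: T ✓
  (8) {p_5, p_4}: 1 true — at most one ✓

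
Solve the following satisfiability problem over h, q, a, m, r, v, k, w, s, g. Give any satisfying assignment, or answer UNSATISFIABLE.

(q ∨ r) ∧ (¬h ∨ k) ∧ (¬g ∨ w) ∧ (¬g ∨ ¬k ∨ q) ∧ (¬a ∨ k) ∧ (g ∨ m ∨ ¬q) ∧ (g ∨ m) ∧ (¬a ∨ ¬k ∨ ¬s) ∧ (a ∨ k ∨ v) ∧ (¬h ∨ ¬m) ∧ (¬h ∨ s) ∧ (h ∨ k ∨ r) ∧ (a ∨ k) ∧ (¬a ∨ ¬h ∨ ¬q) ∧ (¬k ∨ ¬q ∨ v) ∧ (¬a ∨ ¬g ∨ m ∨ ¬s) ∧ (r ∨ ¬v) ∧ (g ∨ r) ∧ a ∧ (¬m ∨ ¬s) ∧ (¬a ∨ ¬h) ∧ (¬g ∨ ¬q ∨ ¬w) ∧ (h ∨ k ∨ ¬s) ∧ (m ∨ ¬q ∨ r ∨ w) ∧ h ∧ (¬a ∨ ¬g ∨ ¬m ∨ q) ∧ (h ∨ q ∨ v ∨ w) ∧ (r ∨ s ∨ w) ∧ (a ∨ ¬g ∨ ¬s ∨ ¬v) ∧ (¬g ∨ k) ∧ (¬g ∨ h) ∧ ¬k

Case h = True:
  (¬h ∨ k) forces k = True.
  Clause (¬k) is falsified — contradiction.
Case h = False:
  Clause (h) is falsified — contradiction.
Both cases fail, so the formula is unsatisfiable.

No satisfying assignment exists.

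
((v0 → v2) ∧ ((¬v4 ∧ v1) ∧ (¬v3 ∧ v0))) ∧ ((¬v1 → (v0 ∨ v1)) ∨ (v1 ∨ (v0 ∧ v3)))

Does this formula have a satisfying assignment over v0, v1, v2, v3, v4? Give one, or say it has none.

v0 = True, v1 = True, v2 = True, v3 = False, v4 = False

  (v0 → v2) ∧ ((¬v4 ∧ v1) ∧ (¬v3 ∧ v0)) = True
    v0 → v2 = True
    (¬v4 ∧ v1) ∧ (¬v3 ∧ v0) = True
      ¬v4 ∧ v1 = True
        ¬v4 = True
      ¬v3 ∧ v0 = True
        ¬v3 = True
  (¬v1 → (v0 ∨ v1)) ∨ (v1 ∨ (v0 ∧ v3)) = True
    ¬v1 → (v0 ∨ v1) = True
      ¬v1 = False
      v0 ∨ v1 = True
    v1 ∨ (v0 ∧ v3) = True
      v0 ∧ v3 = False
Both conjuncts True, so the formula holds.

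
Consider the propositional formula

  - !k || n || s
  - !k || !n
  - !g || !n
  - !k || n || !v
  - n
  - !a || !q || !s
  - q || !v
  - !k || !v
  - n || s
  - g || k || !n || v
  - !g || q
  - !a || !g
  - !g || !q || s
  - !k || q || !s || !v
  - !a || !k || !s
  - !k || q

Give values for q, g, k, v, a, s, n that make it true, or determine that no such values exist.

q = True, g = False, k = False, v = True, a = False, s = False, n = True

Unit clause (n) forces n = True.
In (!k || !n) only !k is left, so k = False.
In (!g || !n) only !g is left, so g = False.
In (g || k || !n || v) only v is left, so v = True.
In (q || !v) only q is left, so q = True.
Set a = False.
Set s = False.
All clauses satisfied.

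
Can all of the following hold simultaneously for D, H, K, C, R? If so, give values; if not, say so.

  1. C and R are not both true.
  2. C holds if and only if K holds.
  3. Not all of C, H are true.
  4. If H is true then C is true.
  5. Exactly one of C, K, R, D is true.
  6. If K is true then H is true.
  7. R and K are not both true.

D: False, H: False, K: False, C: False, R: True

  (1) C=F, R=T — not both ✓
  (2) C=F, K=F — same ✓
  (3) {C, H}: 0/2 true — not all ✓
  (4) H=F ⇒ C: vacuous ✓
  (5) {C, K, R, D}: 1 true — exactly one ✓
  (6) K=F ⇒ H: vacuous ✓
  (7) R=T, K=F — not both ✓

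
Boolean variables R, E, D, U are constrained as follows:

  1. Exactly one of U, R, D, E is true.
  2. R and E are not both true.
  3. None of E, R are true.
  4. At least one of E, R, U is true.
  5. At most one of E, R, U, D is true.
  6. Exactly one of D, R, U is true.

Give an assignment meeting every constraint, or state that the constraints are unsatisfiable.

R: False, E: False, D: False, U: True

  (1) {U, R, D, E}: 1 true — exactly one ✓
  (2) R=F, E=F — not both ✓
  (3) {E, R}: 0 true — none ✓
  (4) {E, R, U}: 1 true — at least one ✓
  (5) {E, R, U, D}: 1 true — at most one ✓
  (6) {D, R, U}: 1 true — exactly one ✓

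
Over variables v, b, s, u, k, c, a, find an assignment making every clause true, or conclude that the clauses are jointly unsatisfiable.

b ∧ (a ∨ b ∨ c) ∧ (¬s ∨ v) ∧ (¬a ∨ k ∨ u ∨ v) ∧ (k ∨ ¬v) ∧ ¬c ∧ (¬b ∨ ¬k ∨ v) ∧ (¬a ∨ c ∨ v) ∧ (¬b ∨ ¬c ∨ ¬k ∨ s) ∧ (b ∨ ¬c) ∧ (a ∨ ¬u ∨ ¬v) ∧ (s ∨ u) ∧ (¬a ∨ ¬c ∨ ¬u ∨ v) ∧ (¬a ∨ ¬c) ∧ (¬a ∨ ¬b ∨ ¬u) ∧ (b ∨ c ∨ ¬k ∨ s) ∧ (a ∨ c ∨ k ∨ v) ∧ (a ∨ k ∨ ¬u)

v = True, b = True, s = True, u = False, k = True, c = False, a = False

Unit clause (b) forces b = True.
Unit clause (¬c) forces c = False.
Try v = False:
  (¬s ∨ v) forces s = False.
  (¬b ∨ ¬k ∨ v) forces k = False.
  (¬a ∨ c ∨ v) forces a = False.
  clause (a ∨ c ∨ k ∨ v) is falsified — backtrack.
So v = True.
  then (k ∨ ¬v) forces k = True.
Try s = False:
  (s ∨ u) forces u = True.
  (a ∨ ¬u ∨ ¬v) forces a = True.
  clause (¬a ∨ ¬b ∨ ¬u) is falsified — backtrack.
So s = True.
Try u = True:
  (a ∨ ¬u ∨ ¬v) forces a = True.
  clause (¬a ∨ ¬b ∨ ¬u) is falsified — backtrack.
So u = False.
Set a = False.
All clauses satisfied.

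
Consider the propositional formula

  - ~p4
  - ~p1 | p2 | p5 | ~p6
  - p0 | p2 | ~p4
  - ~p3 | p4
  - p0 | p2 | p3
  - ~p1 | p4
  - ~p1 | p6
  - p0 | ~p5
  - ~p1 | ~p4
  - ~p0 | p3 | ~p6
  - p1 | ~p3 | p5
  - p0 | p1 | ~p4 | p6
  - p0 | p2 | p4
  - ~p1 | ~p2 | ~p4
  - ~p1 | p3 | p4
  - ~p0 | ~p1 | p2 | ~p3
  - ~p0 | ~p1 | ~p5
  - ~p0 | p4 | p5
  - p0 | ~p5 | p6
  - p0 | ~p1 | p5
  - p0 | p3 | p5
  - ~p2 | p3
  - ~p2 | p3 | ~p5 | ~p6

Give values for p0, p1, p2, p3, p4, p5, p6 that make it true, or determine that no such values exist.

p0=T, p1=F, p2=F, p3=F, p4=F, p5=T, p6=F

Unit clause (~p4) forces p4 = False.
In (~p3 | p4) only ~p3 is left, so p3 = False.
In (~p1 | p4) only ~p1 is left, so p1 = False.
In (~p2 | p3) only ~p2 is left, so p2 = False.
In (p0 | p2 | p3) only p0 is left, so p0 = True.
In (~p0 | p3 | ~p6) only ~p6 is left, so p6 = False.
In (~p0 | p4 | p5) only p5 is left, so p5 = True.
All clauses satisfied.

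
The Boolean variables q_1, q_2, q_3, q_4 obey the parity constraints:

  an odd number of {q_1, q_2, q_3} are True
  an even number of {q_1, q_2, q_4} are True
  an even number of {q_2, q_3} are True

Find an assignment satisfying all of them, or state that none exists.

q_1 = True, q_2 = False, q_3 = False, q_4 = True

{q_1, q_2, q_3}: 1 true → odd ✓
{q_1, q_2, q_4}: 2 true → even ✓
{q_2, q_3}: 0 true → even ✓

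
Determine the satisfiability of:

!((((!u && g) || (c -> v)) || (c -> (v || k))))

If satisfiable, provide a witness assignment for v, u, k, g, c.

v: False, u: False, k: False, g: False, c: True

  !((((!u && g) || (c -> v)) || (c -> (v || k)))) = True
    ((!u && g) || (c -> v)) || (c -> (v || k)) = False
      (!u && g) || (c -> v) = False
        !u && g = False
          !u = True
        c -> v = False
      c -> (v || k) = False
        v || k = False
The formula evaluates to True.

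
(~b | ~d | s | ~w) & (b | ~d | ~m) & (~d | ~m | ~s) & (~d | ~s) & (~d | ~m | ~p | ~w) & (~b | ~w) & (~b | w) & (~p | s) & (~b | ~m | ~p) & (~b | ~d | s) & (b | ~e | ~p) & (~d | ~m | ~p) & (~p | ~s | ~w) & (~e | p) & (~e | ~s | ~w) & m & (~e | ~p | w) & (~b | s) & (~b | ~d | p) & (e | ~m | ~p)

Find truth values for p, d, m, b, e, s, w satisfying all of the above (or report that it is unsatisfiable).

p = False, d = False, m = True, b = False, e = False, s = False, w = True

Unit clause (m) forces m = True.
Set p = False.
  then (~e | p) forces e = False.
Set d = False.
Set b = False.
Set s = False.
Set w = True.
All clauses satisfied.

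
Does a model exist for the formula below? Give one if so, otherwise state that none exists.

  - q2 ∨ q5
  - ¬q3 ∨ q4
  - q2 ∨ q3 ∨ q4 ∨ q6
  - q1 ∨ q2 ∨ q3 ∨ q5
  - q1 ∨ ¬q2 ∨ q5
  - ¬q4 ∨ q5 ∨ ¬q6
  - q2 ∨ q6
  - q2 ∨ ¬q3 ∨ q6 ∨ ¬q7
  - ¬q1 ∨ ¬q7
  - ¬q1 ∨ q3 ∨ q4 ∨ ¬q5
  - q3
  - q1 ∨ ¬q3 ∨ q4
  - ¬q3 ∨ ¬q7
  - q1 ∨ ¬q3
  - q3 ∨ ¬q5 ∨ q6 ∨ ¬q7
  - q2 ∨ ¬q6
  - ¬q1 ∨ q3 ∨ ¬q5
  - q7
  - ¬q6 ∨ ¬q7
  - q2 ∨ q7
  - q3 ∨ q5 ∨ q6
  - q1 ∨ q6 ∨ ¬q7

Unsatisfiable — no assignment works.

Case q1 = True:
  (¬q1 ∨ ¬q7) forces q7 = False.
  Clause (q7) is falsified — contradiction.
Case q1 = False:
  (q3) forces q3 = True.
  Clause (q1 ∨ ¬q3) is falsified — contradiction.
Both cases fail, so the formula is unsatisfiable.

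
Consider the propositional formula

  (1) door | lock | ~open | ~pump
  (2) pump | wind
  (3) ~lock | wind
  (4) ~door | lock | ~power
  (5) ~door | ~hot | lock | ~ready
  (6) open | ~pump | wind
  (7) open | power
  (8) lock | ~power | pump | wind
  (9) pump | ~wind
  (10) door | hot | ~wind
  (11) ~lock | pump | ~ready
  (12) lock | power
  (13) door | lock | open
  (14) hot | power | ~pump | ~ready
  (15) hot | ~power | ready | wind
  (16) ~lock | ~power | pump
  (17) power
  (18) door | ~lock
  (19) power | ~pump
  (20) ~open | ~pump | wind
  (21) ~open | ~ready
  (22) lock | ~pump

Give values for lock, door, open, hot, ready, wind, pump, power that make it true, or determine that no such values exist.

Unit clause (power) forces power = True.
Set lock = True.
  then (~lock | wind) forces wind = True.
  then (pump | ~wind) forces pump = True.
  then (door | ~lock) forces door = True.
Set open = False.
Set hot = False.
Set ready = False.
All clauses satisfied.

lock = True, door = True, open = False, hot = False, ready = False, wind = True, pump = True, power = True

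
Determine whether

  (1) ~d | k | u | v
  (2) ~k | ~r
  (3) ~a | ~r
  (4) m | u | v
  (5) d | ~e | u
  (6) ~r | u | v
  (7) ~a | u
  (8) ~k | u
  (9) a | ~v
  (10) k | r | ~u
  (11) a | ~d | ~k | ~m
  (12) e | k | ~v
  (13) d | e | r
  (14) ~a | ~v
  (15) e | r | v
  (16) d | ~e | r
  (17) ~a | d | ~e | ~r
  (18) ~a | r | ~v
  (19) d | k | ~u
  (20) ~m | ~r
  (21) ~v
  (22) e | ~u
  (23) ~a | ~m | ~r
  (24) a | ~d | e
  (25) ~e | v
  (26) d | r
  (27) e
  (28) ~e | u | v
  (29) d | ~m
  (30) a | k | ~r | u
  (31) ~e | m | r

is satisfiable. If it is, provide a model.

Case e = True:
  (~v) forces v = False.
  Clause (~e | v) is falsified — contradiction.
Case e = False:
  Clause (e) is falsified — contradiction.
Both cases fail, so the formula is unsatisfiable.

Unsatisfiable — no assignment works.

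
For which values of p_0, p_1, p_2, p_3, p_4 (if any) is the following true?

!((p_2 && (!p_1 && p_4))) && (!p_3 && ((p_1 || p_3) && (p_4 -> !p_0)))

p_0 = False, p_1 = True, p_2 = True, p_3 = False, p_4 = True

  !((p_2 && (!p_1 && p_4))) = True
    p_2 && (!p_1 && p_4) = False
      !p_1 && p_4 = False
        !p_1 = False
  !p_3 && ((p_1 || p_3) && (p_4 -> !p_0)) = True
    !p_3 = True
    (p_1 || p_3) && (p_4 -> !p_0) = True
      p_1 || p_3 = True
      p_4 -> !p_0 = True
        !p_0 = True
Both conjuncts True, so the formula holds.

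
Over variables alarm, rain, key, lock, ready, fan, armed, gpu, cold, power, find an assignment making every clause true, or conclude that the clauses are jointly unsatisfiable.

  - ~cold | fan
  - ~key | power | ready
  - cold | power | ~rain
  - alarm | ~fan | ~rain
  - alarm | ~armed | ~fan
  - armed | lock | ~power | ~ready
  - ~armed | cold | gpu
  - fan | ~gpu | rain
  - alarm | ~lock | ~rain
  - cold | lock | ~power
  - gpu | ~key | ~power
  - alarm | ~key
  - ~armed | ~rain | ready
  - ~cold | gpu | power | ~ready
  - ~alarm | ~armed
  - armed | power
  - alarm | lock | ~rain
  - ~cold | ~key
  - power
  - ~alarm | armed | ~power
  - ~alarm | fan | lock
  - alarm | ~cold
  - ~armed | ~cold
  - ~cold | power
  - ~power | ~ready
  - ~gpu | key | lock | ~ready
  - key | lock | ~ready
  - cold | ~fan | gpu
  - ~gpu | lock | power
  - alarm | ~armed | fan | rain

Unit clause (power) forces power = True.
In (~power | ~ready) only ~ready is left, so ready = False.
Try alarm = True:
  (~alarm | ~armed) forces armed = False.
  clause (~alarm | armed | ~power) is falsified — backtrack.
So alarm = False.
  then (alarm | ~key) forces key = False.
  then (alarm | ~cold) forces cold = False.
  then (cold | lock | ~power) forces lock = True.
  then (alarm | ~lock | ~rain) forces rain = False.
Set fan = True.
  then (alarm | ~armed | ~fan) forces armed = False.
  then (cold | ~fan | gpu) forces gpu = True.
All clauses satisfied.

alarm: False, rain: False, key: False, lock: True, ready: False, fan: True, armed: False, gpu: True, cold: False, power: True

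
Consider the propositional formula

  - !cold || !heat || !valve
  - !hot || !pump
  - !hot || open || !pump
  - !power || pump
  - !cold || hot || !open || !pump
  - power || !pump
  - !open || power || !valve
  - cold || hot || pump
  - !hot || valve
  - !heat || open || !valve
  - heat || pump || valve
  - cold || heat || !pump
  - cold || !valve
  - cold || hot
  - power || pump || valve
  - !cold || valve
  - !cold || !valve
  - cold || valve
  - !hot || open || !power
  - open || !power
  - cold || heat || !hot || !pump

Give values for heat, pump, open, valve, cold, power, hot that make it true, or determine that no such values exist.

Case cold = True:
  (!cold || valve) forces valve = True.
  Clause (!cold || !valve) is falsified — contradiction.
Case cold = False:
  (cold || !valve) forces valve = False.
  Clause (cold || valve) is falsified — contradiction.
Both cases fail, so the formula is unsatisfiable.

No satisfying assignment exists.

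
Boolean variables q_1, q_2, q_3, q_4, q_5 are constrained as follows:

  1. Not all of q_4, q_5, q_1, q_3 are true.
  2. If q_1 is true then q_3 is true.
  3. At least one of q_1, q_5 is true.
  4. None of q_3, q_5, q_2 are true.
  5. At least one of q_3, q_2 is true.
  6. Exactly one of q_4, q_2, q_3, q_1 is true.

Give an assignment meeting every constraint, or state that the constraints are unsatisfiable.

Unsatisfiable

Case q_2 = True:
  Constraint (4) is violated (q_2=T) — contradiction.
Case q_2 = False:
  (4) forces q_3 = False.
  Constraint (5) is violated (q_3=F, q_2=F) — contradiction.
Both cases fail — unsatisfiable.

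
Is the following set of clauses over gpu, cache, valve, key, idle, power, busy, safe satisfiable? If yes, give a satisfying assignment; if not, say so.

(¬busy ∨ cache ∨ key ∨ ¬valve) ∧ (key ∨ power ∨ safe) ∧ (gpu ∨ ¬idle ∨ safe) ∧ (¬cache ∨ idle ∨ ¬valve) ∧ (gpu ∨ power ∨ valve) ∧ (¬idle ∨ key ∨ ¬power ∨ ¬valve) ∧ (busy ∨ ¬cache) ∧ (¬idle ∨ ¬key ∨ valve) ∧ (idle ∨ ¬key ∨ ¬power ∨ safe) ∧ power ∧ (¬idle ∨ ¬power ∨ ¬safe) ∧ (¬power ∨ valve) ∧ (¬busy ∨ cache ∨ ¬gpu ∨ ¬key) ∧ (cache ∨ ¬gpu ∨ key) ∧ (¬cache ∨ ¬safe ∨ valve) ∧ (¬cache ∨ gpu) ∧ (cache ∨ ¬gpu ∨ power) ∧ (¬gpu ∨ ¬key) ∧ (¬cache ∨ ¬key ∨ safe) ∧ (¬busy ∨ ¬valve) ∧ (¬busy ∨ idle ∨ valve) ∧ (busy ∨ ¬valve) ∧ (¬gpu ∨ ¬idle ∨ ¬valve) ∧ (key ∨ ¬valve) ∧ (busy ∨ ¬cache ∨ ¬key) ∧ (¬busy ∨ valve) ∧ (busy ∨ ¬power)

No satisfying assignment exists.

Case power = True:
  (¬power ∨ valve) forces valve = True.
  (¬busy ∨ ¬valve) forces busy = False.
  Clause (busy ∨ ¬valve) is falsified — contradiction.
Case power = False:
  Clause (power) is falsified — contradiction.
Both cases fail, so the formula is unsatisfiable.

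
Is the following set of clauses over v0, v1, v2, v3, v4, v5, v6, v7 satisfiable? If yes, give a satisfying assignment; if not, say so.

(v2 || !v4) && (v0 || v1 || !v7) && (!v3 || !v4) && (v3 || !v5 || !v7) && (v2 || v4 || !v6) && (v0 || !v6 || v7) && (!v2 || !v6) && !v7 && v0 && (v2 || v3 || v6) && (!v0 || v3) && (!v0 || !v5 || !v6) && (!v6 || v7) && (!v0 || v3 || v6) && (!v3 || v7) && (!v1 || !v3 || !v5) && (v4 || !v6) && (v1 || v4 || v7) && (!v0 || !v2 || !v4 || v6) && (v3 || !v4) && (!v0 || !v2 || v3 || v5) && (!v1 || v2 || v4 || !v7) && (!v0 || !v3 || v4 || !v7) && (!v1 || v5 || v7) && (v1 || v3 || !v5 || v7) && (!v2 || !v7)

Case v0 = True:
  (!v7) forces v7 = False.
  (!v0 || v3) forces v3 = True.
  Clause (!v3 || v7) is falsified — contradiction.
Case v0 = False:
  Clause (v0) is falsified — contradiction.
Both cases fail, so the formula is unsatisfiable.

Unsatisfiable — no assignment works.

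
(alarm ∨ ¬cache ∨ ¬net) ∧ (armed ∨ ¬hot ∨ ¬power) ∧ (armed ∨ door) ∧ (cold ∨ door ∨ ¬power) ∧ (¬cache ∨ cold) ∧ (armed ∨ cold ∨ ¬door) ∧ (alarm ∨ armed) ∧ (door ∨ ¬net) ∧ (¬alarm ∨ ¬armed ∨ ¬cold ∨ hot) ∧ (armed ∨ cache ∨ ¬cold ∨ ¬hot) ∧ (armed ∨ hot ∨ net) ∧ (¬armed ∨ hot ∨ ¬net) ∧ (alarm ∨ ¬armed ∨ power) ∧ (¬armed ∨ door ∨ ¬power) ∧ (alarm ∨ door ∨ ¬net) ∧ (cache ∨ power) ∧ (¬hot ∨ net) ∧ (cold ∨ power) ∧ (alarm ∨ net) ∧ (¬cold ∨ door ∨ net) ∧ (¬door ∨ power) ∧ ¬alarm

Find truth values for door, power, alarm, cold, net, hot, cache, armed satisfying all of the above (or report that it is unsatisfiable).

door = True, power = True, alarm = False, cold = False, net = True, hot = True, cache = False, armed = True

Unit clause (¬alarm) forces alarm = False.
In (alarm ∨ armed) only armed is left, so armed = True.
In (alarm ∨ ¬armed ∨ power) only power is left, so power = True.
In (¬armed ∨ door ∨ ¬power) only door is left, so door = True.
In (alarm ∨ net) only net is left, so net = True.
In (alarm ∨ ¬cache ∨ ¬net) only ¬cache is left, so cache = False.
In (¬armed ∨ hot ∨ ¬net) only hot is left, so hot = True.
Set cold = False.
All clauses satisfied.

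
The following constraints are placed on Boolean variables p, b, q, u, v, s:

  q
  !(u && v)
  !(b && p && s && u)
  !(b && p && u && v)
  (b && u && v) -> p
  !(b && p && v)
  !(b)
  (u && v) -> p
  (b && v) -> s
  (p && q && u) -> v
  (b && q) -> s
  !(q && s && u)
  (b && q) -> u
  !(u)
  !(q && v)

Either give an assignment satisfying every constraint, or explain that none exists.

Unit clause (!u) forces u = False.
Unit clause (!b) forces b = False.
Unit clause (q) forces q = True.
In (!q || !v) only !v is left, so v = False.
Set p = True.
Set s = False.
All clauses satisfied.

p: True, b: False, q: True, u: False, v: False, s: False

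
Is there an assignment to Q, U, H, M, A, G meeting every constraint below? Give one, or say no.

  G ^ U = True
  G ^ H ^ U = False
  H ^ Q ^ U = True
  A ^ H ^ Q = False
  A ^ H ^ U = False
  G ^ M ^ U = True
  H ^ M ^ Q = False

Q = True; U = True; H = True; M = False; A = False; G = False

G ^ U = F ^ T = True ✓
G ^ H ^ U = F ^ T ^ T = False ✓
H ^ Q ^ U = T ^ T ^ T = True ✓
A ^ H ^ Q = F ^ T ^ T = False ✓
A ^ H ^ U = F ^ T ^ T = False ✓
G ^ M ^ U = F ^ F ^ T = True ✓
H ^ M ^ Q = T ^ F ^ T = False ✓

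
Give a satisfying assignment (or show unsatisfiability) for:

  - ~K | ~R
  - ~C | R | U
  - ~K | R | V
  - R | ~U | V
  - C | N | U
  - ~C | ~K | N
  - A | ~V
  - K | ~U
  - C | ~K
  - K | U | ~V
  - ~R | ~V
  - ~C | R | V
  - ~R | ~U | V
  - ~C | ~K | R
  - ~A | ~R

R=F; K=F; C=F; N=T; V=F; A=F; U=F

Set R = False.
Try K = True:
  (~K | R | V) forces V = True.
  (A | ~V) forces A = True.
  (C | ~K) forces C = True.
  clause (~C | ~K | R) is falsified — backtrack.
So K = False.
  then (K | ~U) forces U = False.
  then (K | U | ~V) forces V = False.
  then (~C | R | V) forces C = False.
  then (C | N | U) forces N = True.
Set A = False.
All clauses satisfied.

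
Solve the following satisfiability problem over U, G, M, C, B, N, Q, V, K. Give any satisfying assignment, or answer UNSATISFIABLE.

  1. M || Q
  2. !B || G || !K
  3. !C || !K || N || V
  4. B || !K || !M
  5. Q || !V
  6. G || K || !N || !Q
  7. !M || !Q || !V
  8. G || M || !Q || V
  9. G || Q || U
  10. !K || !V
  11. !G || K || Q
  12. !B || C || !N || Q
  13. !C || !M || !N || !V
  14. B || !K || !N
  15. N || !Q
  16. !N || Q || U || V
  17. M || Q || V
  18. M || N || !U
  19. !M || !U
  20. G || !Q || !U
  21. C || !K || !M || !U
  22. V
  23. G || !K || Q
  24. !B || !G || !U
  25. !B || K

Unit clause (V) forces V = True.
In (Q || !V) only Q is left, so Q = True.
In (!M || !Q || !V) only !M is left, so M = False.
In (!K || !V) only !K is left, so K = False.
In (N || !Q) only N is left, so N = True.
In (!B || K) only !B is left, so B = False.
In (G || K || !N || !Q) only G is left, so G = True.
Set U = False.
Set C = True.
All clauses satisfied.

U: False, G: True, M: False, C: True, B: False, N: True, Q: True, V: True, K: False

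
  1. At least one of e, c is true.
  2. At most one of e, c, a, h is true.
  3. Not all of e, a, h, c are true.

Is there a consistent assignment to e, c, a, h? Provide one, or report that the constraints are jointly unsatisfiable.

e = False, c = True, a = False, h = False

  (1) {e, c}: 1 true — at least one ✓
  (2) {e, c, a, h}: 1 true — at most one ✓
  (3) {e, a, h, c}: 1/4 true — not all ✓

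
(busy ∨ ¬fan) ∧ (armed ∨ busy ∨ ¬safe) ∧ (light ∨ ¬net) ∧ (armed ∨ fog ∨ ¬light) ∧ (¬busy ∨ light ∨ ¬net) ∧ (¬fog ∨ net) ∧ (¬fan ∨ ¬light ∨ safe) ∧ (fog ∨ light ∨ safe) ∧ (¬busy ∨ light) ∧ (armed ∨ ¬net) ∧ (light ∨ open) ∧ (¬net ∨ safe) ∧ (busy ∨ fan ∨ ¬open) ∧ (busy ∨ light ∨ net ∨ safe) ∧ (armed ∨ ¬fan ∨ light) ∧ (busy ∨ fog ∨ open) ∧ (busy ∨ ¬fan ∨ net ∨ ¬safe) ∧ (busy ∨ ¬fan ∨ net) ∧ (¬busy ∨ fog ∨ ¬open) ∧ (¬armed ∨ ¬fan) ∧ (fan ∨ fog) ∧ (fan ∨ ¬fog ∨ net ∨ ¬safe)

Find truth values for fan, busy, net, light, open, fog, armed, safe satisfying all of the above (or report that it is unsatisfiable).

fan=F; busy=T; net=T; light=T; open=T; fog=T; armed=T; safe=T

Set fan = False.
  then (fan ∨ fog) forces fog = True.
  then (¬fog ∨ net) forces net = True.
  then (armed ∨ ¬net) forces armed = True.
  then (¬net ∨ safe) forces safe = True.
  then (light ∨ ¬net) forces light = True.
Set busy = True.
Set open = True.
All clauses satisfied.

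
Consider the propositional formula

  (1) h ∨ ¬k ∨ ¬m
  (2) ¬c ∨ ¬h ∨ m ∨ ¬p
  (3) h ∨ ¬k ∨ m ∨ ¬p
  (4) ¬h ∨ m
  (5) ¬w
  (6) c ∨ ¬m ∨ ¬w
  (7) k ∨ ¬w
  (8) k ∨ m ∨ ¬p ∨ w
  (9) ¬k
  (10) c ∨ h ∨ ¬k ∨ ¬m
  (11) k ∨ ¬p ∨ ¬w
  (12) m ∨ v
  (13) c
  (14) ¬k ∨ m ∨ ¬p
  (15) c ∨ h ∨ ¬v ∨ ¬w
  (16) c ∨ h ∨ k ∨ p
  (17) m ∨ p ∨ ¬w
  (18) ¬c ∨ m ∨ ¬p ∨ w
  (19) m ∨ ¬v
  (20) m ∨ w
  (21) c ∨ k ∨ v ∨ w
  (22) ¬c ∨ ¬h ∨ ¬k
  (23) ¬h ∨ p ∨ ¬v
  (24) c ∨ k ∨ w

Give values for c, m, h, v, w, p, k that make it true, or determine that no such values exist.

Unit clause (¬w) forces w = False.
Unit clause (¬k) forces k = False.
Unit clause (c) forces c = True.
In (m ∨ w) only m is left, so m = True.
Set h = False.
Set v = True.
Set p = True.
All clauses satisfied.

c=T; m=T; h=F; v=T; w=F; p=T; k=F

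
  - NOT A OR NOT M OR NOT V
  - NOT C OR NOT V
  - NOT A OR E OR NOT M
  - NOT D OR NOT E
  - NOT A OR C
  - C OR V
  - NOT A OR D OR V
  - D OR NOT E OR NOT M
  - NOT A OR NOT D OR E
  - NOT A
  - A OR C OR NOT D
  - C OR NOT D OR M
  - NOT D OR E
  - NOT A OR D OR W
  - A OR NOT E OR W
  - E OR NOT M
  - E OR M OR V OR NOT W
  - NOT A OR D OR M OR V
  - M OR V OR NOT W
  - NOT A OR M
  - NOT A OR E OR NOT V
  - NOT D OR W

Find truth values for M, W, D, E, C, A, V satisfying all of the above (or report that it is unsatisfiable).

M: False; W: False; D: False; E: False; C: True; A: False; V: False

Unit clause (NOT A) forces A = False.
Set M = False.
Set W = False.
  then (A OR NOT E OR W) forces E = False.
  then (NOT D OR W) forces D = False.
Set C = True.
  then (NOT C OR NOT V) forces V = False.
All clauses satisfied.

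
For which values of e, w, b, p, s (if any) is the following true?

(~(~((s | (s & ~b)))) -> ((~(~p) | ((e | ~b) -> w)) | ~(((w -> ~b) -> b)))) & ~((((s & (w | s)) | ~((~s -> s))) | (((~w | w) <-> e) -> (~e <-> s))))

Unsatisfiable — no assignment works.

The conjunct ~((((s & (w | s)) | ~((~s -> s))) | (((~w | w) <-> e) -> (~e <-> s)))) is unsatisfiable on its own:
  e=F, w=F, s=F: evaluates to False.
  e=F, w=F, s=T: evaluates to False.
  e=F, w=T, s=F: evaluates to False.
  e=F, w=T, s=T: evaluates to False.
  e=T, w=F, s=F: evaluates to False.
  e=T, w=F, s=T: evaluates to False.
  e=T, w=T, s=F: evaluates to False.
  e=T, w=T, s=T: evaluates to False.
So the whole conjunction is unsatisfiable.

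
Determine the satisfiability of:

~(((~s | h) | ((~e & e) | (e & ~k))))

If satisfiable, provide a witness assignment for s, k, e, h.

s = True, k = False, e = False, h = False

  ~(((~s | h) | ((~e & e) | (e & ~k)))) = True
    (~s | h) | ((~e & e) | (e & ~k)) = False
      ~s | h = False
        ~s = False
      (~e & e) | (e & ~k) = False
        ~e & e = False
          ~e = True
        e & ~k = False
          ~k = True
The formula evaluates to True.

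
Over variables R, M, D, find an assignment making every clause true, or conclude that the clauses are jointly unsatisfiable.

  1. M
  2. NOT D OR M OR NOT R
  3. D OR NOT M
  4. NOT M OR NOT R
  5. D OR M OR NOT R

R=F, M=T, D=T

Unit clause (M) forces M = True.
In (D OR NOT M) only D is left, so D = True.
In (NOT M OR NOT R) only NOT R is left, so R = False.
Check each clause:
  (M): M holds.
  (NOT D OR M OR NOT R): M holds.
  (D OR NOT M): D holds.
  (NOT M OR NOT R): NOT R holds.
  (D OR M OR NOT R): D holds.
All clauses satisfied.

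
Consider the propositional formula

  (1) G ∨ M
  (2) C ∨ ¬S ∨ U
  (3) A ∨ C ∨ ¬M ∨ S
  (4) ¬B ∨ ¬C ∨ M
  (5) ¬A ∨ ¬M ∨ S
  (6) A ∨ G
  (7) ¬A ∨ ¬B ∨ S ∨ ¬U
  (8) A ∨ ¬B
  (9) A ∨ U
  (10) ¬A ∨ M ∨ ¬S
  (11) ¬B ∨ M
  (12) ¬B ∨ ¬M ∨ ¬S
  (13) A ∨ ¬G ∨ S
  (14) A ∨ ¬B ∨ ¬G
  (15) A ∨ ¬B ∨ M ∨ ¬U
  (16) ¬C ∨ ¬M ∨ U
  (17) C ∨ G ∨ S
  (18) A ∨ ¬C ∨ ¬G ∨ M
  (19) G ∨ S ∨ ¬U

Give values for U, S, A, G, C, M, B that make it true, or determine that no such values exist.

U = True; S = True; A = False; G = True; C = True; M = True; B = False

Set U = True.
Set S = True.
Set A = False.
  then (A ∨ G) forces G = True.
  then (A ∨ ¬B) forces B = False.
Set C = True.
  then (A ∨ ¬C ∨ ¬G ∨ M) forces M = True.
All clauses satisfied.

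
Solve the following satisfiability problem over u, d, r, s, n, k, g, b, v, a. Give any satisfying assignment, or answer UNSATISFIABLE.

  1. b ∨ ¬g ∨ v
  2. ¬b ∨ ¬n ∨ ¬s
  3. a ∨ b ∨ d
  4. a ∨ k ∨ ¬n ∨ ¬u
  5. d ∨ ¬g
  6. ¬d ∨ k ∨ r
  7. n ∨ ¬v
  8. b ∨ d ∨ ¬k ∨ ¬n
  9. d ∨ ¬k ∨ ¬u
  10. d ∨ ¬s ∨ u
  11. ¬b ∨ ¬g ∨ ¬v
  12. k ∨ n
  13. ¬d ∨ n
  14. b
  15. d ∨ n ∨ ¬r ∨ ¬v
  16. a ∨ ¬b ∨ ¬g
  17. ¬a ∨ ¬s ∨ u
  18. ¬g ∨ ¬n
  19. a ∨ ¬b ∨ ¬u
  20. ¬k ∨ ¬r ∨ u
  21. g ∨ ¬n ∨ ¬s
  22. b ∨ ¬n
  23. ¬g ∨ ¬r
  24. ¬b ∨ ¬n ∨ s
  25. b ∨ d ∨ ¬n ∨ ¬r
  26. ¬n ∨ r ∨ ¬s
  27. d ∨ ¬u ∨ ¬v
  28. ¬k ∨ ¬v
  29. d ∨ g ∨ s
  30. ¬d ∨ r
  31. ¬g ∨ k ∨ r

Case n = True:
  (b) forces b = True.
  (¬b ∨ ¬n ∨ ¬s) forces s = False.
  Clause (¬b ∨ ¬n ∨ s) is falsified — contradiction.
Case n = False:
  (n ∨ ¬v) forces v = False.
  (k ∨ n) forces k = True.
  (¬d ∨ n) forces d = False.
  (d ∨ ¬g) forces g = False.
  (d ∨ ¬k ∨ ¬u) forces u = False.
  (d ∨ ¬s ∨ u) forces s = False.
  Clause (d ∨ g ∨ s) is falsified — contradiction.
Both cases fail, so the formula is unsatisfiable.

The formula is unsatisfiable.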